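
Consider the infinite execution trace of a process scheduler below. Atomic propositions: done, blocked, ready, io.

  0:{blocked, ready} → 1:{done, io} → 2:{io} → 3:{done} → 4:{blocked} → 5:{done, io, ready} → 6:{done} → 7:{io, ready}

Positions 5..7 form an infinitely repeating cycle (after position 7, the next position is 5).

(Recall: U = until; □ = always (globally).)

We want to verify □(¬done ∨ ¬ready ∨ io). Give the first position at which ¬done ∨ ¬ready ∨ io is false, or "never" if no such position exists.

never

¬done ∨ ¬ready ∨ io holds at every position 0..7, and those are all the positions the trace ever visits, so the invariant □(¬done ∨ ¬ready ∨ io) is never violated.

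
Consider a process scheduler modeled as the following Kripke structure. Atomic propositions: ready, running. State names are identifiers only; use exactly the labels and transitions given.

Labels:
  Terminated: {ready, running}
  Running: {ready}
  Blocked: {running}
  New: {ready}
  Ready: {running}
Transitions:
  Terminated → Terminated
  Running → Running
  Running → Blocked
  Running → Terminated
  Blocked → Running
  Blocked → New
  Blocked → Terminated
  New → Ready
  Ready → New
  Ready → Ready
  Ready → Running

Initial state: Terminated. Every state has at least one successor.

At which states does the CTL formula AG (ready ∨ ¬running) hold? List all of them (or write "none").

{Terminated}

States satisfying ready ∨ ¬running: {Terminated, Running, New}.
States satisfying AG (ready ∨ ¬running): {Terminated}.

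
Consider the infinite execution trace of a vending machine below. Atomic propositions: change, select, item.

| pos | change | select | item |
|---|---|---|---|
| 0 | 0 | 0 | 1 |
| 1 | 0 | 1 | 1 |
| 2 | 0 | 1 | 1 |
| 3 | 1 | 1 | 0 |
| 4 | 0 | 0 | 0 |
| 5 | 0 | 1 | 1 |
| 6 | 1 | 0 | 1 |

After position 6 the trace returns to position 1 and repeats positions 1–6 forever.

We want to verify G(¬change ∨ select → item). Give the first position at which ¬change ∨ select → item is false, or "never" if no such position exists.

3

Check ¬change ∨ select → item at each position in order: 0 ✓, 1 ✓, 2 ✓.
At position 3 the labels are {change, select}, so ¬change ∨ select → item is false there. This is the first violation.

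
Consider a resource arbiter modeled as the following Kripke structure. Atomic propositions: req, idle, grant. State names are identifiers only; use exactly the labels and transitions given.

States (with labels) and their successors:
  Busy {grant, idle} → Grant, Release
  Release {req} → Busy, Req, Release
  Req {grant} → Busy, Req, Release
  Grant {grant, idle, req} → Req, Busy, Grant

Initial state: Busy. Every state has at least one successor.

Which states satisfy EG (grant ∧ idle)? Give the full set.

{Busy, Grant}

States satisfying grant ∧ idle: {Busy, Grant}.
States satisfying EG (grant ∧ idle): {Busy, Grant}.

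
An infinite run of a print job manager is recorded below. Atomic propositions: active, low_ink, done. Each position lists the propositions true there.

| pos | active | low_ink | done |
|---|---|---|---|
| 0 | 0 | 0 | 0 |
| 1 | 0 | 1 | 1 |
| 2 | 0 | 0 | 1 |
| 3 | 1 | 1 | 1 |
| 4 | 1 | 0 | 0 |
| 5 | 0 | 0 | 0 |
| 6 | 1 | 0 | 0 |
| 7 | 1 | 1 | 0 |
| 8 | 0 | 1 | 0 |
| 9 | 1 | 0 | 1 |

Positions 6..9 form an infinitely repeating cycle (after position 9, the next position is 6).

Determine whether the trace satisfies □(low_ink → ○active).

low_ink → ○active must hold at every position from 0 onward. It fails at position 1, so □(low_ink → ○active) is false.
Positions where low_ink holds: 1, 3, 7, 8.
Check ○active at each: 1→fails, 3→ok, 7→fails, 8→ok.

No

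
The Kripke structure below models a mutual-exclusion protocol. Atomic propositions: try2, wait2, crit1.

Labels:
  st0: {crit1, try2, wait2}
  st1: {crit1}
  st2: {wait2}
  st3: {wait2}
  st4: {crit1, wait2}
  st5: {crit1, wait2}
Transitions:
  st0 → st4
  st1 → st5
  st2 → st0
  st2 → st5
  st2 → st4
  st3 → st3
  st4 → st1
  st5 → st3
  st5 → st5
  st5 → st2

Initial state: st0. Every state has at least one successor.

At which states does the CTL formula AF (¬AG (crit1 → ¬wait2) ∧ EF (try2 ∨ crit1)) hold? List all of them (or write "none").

{st0, st1, st2, st4, st5}

States satisfying ¬AG (crit1 → ¬wait2) ∧ EF (try2 ∨ crit1): {st0, st1, st2, st4, st5}.
States satisfying AF (¬AG (crit1 → ¬wait2) ∧ EF (try2 ∨ crit1)): {st0, st1, st2, st4, st5}.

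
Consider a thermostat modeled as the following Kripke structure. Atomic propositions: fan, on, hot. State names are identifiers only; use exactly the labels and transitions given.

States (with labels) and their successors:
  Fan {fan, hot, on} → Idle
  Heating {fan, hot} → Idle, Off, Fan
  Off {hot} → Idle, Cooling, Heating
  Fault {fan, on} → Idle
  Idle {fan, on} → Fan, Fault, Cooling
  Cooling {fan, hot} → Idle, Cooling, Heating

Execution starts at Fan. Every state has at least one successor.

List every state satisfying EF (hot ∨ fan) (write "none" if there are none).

{Fan, Heating, Off, Fault, Idle, Cooling}

States satisfying hot ∨ fan: {Fan, Heating, Off, Fault, Idle, Cooling}.
States satisfying EF (hot ∨ fan): {Fan, Heating, Off, Fault, Idle, Cooling}.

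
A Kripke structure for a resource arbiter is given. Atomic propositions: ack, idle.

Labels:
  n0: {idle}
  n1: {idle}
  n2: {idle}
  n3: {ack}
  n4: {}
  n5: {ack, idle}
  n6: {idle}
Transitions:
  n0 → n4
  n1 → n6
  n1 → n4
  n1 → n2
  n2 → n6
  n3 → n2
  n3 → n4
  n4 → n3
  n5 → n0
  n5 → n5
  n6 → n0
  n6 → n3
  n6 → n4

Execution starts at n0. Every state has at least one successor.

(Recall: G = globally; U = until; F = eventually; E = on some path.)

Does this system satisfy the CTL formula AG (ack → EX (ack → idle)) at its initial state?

States satisfying ack → EX (ack → idle): {n0, n1, n2, n3, n4, n5, n6}.
States satisfying AG (ack → EX (ack → idle)): {n0, n1, n2, n3, n4, n5, n6}.
Every state reachable from n0 satisfies ack → EX (ack → idle).
n0 ∈ Sat(AG (ack → EX (ack → idle))).

Holds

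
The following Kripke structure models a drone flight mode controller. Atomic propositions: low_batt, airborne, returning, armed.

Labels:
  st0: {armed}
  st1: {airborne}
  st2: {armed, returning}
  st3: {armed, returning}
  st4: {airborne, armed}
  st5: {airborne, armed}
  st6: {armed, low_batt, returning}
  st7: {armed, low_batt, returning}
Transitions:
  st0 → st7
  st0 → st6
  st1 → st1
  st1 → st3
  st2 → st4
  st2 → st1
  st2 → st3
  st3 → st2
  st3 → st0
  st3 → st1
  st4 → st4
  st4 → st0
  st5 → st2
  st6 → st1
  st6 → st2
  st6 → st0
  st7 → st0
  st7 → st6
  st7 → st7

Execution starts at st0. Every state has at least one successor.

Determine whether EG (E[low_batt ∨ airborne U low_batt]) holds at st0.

Violated

States satisfying E[low_batt ∨ airborne U low_batt]: {st6, st7}.
States satisfying EG (E[low_batt ∨ airborne U low_batt]): {st7}.
No suitable path/successor from st0 witnesses the formula.
st0 ∉ Sat(EG (E[low_batt ∨ airborne U low_batt])).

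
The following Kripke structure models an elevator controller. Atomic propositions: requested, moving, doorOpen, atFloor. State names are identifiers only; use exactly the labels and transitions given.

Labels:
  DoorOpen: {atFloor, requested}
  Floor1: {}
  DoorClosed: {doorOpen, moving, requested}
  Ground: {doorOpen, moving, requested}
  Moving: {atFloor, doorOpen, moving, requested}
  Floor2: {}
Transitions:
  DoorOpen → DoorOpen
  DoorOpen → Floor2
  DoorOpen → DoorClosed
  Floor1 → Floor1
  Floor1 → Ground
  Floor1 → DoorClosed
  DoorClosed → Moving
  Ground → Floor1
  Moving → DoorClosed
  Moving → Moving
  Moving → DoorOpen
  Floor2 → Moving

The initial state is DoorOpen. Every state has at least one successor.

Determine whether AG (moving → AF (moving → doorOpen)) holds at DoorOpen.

Holds

States satisfying moving → AF (moving → doorOpen): {DoorOpen, Floor1, DoorClosed, Ground, Moving, Floor2}.
States satisfying AG (moving → AF (moving → doorOpen)): {DoorOpen, Floor1, DoorClosed, Ground, Moving, Floor2}.
Every state reachable from DoorOpen satisfies moving → AF (moving → doorOpen).
DoorOpen ∈ Sat(AG (moving → AF (moving → doorOpen))).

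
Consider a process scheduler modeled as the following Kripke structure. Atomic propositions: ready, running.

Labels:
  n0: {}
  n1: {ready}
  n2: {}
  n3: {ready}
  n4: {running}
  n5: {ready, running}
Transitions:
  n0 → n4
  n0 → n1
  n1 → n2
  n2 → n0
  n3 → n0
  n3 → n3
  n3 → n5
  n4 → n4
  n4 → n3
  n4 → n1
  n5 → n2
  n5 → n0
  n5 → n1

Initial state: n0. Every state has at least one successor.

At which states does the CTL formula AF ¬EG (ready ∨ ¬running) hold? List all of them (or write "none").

{n4}

States satisfying ¬EG (ready ∨ ¬running): {n4}.
States satisfying AF ¬EG (ready ∨ ¬running): {n4}.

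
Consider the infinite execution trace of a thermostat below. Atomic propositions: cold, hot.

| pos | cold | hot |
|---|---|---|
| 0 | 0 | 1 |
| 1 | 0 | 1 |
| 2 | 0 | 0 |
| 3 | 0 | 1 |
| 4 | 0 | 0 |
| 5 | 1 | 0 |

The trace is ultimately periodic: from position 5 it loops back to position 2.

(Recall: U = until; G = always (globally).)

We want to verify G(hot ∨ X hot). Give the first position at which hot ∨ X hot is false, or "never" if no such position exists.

Check hot ∨ X hot at each position in order: 0 ✓, 1 ✓, 2 ✓, 3 ✓.
At position 4 the labels are {} and the next position 5 has {cold}, so hot ∨ X hot is false there. This is the first violation.

4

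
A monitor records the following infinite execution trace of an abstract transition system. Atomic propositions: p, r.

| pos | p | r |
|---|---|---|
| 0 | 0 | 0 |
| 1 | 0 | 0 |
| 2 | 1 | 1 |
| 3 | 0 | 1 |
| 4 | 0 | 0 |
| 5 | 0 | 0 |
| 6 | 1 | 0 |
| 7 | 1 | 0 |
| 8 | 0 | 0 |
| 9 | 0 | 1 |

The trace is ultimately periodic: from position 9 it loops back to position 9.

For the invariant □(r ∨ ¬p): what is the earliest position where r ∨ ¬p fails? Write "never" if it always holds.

Check r ∨ ¬p at each position in order: 0 ✓, 1 ✓, 2 ✓, 3 ✓, 4 ✓, 5 ✓.
At position 6 the labels are {p}, so r ∨ ¬p is false there. This is the first violation.

6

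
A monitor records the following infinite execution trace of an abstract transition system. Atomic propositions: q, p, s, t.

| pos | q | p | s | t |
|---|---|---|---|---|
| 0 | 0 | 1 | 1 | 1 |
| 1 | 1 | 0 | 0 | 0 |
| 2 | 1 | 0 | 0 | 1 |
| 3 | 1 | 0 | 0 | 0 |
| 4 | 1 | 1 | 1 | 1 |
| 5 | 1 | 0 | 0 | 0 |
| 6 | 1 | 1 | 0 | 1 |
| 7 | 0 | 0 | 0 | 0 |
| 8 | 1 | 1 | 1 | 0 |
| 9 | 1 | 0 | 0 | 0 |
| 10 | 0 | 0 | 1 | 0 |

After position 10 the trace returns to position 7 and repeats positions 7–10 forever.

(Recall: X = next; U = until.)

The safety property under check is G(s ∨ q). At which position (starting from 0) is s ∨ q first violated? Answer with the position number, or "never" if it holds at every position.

7

Check s ∨ q at each position in order: 0 ✓, 1 ✓, 2 ✓, 3 ✓, 4 ✓, 5 ✓, 6 ✓.
At position 7 the labels are {}, so s ∨ q is false there. This is the first violation.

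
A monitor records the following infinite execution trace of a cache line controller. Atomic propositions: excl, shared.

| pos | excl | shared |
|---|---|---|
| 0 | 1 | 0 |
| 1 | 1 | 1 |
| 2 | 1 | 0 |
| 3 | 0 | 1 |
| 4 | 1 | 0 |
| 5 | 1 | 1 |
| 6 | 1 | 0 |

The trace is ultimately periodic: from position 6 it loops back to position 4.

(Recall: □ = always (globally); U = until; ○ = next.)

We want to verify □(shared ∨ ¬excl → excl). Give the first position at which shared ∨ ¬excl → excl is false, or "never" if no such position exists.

3

Check shared ∨ ¬excl → excl at each position in order: 0 ✓, 1 ✓, 2 ✓.
At position 3 the labels are {shared}, so shared ∨ ¬excl → excl is false there. This is the first violation.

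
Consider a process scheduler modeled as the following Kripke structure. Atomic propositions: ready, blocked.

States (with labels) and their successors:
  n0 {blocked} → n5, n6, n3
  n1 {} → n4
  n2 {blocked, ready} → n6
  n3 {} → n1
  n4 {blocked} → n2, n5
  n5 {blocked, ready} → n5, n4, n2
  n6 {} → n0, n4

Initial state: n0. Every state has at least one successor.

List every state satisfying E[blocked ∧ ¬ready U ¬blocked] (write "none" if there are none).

{n0, n1, n3, n6}

States satisfying blocked ∧ ¬ready: {n0, n4}.
States satisfying ¬blocked: {n1, n3, n6}.
States satisfying E[blocked ∧ ¬ready U ¬blocked]: {n0, n1, n3, n6}.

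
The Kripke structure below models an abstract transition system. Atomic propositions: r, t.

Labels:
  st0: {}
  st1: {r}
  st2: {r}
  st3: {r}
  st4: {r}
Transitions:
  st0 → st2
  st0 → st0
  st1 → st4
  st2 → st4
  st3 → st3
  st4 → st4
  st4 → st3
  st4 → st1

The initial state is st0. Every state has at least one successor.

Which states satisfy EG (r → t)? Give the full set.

{st0}

States satisfying r → t: {st0}.
States satisfying EG (r → t): {st0}.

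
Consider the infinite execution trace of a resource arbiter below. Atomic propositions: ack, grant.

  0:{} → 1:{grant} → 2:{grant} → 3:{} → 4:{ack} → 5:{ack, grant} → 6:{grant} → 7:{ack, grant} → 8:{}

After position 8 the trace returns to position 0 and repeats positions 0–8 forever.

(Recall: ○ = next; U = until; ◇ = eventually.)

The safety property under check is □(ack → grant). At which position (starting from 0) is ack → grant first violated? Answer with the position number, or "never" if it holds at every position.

4

Check ack → grant at each position in order: 0 ✓, 1 ✓, 2 ✓, 3 ✓.
At position 4 the labels are {ack}, so ack → grant is false there. This is the first violation.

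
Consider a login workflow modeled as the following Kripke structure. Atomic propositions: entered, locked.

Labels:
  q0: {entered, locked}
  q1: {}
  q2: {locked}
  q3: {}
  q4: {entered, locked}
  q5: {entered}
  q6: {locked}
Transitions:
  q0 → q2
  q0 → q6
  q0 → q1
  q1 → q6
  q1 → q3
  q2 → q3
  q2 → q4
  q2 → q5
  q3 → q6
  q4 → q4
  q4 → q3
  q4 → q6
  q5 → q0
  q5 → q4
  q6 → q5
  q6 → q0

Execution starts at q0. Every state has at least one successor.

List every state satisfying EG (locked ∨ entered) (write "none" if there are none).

States satisfying locked ∨ entered: {q0, q2, q4, q5, q6}.
States satisfying EG (locked ∨ entered): {q0, q2, q4, q5, q6}.

{q0, q2, q4, q5, q6}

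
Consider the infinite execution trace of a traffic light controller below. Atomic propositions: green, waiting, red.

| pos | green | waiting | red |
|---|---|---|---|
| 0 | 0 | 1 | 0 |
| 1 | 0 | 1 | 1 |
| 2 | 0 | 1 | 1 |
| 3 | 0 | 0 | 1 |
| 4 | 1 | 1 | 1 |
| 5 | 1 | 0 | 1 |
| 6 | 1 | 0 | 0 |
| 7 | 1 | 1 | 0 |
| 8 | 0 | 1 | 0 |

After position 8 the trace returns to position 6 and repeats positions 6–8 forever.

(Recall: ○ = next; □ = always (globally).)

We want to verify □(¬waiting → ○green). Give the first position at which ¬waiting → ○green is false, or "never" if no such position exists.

never

¬waiting → ○green holds at every position 0..8, and those are all the positions the trace ever visits, so the invariant □(¬waiting → ○green) is never violated.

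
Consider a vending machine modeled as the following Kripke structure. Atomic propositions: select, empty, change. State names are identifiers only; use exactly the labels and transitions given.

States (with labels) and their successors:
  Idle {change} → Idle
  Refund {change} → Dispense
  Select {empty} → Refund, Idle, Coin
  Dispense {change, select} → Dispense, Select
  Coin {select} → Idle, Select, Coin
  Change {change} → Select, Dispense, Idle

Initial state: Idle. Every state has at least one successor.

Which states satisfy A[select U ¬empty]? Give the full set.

States satisfying select: {Dispense, Coin}.
States satisfying ¬empty: {Idle, Refund, Dispense, Coin, Change}.
States satisfying A[select U ¬empty]: {Idle, Refund, Dispense, Coin, Change}.

{Idle, Refund, Dispense, Coin, Change}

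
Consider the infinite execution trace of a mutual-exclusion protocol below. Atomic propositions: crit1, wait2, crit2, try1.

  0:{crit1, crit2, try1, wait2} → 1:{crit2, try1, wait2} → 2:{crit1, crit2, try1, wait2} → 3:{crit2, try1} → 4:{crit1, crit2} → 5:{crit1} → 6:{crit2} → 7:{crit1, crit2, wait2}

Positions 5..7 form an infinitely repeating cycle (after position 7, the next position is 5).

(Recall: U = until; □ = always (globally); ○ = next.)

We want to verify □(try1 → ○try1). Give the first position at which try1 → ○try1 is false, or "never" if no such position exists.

Check try1 → ○try1 at each position in order: 0 ✓, 1 ✓, 2 ✓.
At position 3 the labels are {crit2, try1} and the next position 4 has {crit1, crit2}, so try1 → ○try1 is false there. This is the first violation.

3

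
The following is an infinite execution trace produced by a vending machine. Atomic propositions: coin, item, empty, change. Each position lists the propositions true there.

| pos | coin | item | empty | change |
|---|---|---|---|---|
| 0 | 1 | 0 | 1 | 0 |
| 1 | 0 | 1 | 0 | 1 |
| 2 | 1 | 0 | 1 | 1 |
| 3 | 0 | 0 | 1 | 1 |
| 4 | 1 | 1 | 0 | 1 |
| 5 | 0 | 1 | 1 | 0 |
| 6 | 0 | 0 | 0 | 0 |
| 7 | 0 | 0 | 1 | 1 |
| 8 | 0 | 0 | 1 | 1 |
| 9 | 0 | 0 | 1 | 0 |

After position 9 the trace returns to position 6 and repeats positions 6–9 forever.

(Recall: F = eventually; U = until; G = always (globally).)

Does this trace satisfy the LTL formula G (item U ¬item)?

Satisfied

item U ¬item holds at every position 0..9, and those are all positions ever visited, so G (item U ¬item) holds.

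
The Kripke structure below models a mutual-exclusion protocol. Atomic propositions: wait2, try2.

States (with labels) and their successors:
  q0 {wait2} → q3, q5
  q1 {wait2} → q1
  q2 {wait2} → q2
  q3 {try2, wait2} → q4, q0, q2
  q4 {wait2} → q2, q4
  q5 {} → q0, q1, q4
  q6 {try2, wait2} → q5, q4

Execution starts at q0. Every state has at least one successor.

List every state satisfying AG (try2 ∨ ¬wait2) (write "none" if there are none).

States satisfying try2 ∨ ¬wait2: {q3, q5, q6}.
States satisfying AG (try2 ∨ ¬wait2): ∅.

none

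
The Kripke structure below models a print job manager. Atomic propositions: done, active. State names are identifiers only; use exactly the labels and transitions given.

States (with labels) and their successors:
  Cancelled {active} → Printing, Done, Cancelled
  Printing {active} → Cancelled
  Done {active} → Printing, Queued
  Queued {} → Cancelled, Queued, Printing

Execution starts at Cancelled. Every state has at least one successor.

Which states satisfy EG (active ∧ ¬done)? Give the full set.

{Cancelled, Printing, Done}

States satisfying active ∧ ¬done: {Cancelled, Printing, Done}.
States satisfying EG (active ∧ ¬done): {Cancelled, Printing, Done}.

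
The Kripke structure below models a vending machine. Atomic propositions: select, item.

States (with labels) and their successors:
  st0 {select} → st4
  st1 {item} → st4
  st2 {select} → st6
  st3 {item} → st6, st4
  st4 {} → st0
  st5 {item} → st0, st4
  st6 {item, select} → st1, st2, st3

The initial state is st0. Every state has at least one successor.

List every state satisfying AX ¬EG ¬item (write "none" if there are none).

{st2, st6}

States satisfying ¬EG ¬item: {st1, st2, st3, st5, st6}.
States satisfying AX ¬EG ¬item: {st2, st6}.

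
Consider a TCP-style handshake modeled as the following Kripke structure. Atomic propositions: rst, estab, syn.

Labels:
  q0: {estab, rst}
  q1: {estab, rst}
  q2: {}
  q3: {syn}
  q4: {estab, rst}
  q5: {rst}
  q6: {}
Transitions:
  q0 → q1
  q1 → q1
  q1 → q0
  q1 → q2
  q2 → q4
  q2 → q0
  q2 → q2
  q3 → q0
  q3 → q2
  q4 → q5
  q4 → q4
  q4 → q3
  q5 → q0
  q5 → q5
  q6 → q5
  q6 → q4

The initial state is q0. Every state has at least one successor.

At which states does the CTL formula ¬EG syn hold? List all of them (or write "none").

States satisfying syn: {q3}.
States satisfying EG syn: ∅.
States satisfying ¬EG syn: {q0, q1, q2, q3, q4, q5, q6}.

{q0, q1, q2, q3, q4, q5, q6}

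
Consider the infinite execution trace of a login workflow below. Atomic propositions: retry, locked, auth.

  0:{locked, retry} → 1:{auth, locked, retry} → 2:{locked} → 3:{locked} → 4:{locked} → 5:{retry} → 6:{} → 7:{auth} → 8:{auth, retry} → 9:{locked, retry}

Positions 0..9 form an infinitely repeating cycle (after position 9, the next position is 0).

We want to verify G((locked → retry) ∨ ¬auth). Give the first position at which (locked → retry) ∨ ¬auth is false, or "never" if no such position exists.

(locked → retry) ∨ ¬auth holds at every position 0..9, and those are all the positions the trace ever visits, so the invariant G((locked → retry) ∨ ¬auth) is never violated.

never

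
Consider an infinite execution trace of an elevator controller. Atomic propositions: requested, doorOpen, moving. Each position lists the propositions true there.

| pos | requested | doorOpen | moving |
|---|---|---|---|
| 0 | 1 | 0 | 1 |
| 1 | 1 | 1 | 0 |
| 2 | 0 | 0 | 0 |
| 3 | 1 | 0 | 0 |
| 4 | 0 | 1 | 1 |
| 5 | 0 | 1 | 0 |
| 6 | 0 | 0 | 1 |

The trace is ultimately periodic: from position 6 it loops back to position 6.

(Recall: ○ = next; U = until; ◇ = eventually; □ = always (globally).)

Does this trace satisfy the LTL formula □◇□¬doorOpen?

◇□¬doorOpen holds at every position 0..6, and those are all positions ever visited, so □◇□¬doorOpen holds.

Satisfied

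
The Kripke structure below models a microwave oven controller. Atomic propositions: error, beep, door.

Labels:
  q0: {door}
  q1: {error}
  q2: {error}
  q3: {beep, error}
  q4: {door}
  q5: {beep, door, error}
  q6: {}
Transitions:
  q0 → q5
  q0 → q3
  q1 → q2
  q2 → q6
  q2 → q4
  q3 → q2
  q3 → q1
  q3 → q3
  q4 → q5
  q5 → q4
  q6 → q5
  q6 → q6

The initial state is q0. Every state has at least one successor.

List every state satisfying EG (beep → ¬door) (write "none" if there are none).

{q0, q1, q2, q3, q6}

States satisfying beep → ¬door: {q0, q1, q2, q3, q4, q6}.
States satisfying EG (beep → ¬door): {q0, q1, q2, q3, q6}.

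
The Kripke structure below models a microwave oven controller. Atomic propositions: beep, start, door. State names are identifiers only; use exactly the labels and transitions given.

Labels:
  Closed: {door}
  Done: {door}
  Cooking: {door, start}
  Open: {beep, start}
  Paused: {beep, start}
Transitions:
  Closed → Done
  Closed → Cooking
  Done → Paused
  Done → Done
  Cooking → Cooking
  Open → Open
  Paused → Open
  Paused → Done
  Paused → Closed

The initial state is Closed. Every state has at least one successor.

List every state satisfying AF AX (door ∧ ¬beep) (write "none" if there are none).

States satisfying AX (door ∧ ¬beep): {Closed, Cooking}.
States satisfying AF AX (door ∧ ¬beep): {Closed, Cooking}.

{Closed, Cooking}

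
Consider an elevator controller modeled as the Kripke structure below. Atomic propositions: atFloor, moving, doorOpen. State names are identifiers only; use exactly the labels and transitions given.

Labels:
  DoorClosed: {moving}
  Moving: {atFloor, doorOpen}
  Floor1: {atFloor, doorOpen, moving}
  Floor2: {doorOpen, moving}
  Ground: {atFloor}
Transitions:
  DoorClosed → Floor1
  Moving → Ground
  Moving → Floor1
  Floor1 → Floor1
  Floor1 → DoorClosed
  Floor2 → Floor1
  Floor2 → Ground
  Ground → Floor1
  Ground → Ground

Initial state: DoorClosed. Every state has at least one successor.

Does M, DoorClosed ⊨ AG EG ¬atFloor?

States satisfying EG ¬atFloor: ∅.
States satisfying AG EG ¬atFloor: ∅.
DoorClosed is reachable from DoorClosed and violates EG ¬atFloor, so AG fails at DoorClosed.
DoorClosed ∉ Sat(AG EG ¬atFloor).

No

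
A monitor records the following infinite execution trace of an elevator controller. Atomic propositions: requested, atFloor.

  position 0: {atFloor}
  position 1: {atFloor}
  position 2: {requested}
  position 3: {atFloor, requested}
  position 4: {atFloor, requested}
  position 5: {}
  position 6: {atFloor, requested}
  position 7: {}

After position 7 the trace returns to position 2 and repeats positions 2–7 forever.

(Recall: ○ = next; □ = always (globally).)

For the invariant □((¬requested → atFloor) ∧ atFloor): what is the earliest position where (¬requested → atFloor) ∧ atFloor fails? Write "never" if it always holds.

Check (¬requested → atFloor) ∧ atFloor at each position in order: 0 ✓, 1 ✓.
At position 2 the labels are {requested}, so (¬requested → atFloor) ∧ atFloor is false there. This is the first violation.

2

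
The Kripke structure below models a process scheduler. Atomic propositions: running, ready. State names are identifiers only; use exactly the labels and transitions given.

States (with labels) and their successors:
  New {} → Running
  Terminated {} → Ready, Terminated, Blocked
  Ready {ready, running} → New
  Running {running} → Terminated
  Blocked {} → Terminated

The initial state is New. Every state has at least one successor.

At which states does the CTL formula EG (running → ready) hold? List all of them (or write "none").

{Terminated, Blocked}

States satisfying running → ready: {New, Terminated, Ready, Blocked}.
States satisfying EG (running → ready): {Terminated, Blocked}.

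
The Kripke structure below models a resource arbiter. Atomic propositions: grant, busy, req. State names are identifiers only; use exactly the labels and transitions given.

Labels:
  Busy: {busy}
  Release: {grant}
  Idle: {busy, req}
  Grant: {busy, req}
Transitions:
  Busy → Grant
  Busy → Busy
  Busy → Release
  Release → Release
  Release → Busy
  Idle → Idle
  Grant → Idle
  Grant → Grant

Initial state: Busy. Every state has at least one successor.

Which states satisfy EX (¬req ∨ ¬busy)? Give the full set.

States satisfying ¬req ∨ ¬busy: {Busy, Release}.
States satisfying EX (¬req ∨ ¬busy): {Busy, Release}.

{Busy, Release}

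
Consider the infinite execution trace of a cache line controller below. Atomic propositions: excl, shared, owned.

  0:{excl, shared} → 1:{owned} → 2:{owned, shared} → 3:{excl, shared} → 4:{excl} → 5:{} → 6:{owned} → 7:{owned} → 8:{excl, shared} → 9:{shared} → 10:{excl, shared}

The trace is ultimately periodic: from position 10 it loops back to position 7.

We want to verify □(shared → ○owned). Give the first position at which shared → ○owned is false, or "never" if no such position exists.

Check shared → ○owned at each position in order: 0 ✓, 1 ✓.
At position 2 the labels are {owned, shared} and the next position 3 has {excl, shared}, so shared → ○owned is false there. This is the first violation.

2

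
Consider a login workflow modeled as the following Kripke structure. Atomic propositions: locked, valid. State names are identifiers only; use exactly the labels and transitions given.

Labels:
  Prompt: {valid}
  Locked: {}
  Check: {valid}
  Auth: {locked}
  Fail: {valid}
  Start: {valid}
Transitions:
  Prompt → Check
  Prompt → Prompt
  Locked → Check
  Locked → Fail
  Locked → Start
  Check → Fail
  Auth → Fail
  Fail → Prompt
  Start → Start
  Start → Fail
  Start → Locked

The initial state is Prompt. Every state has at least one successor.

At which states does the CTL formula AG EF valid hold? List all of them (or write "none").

States satisfying EF valid: {Prompt, Locked, Check, Auth, Fail, Start}.
States satisfying AG EF valid: {Prompt, Locked, Check, Auth, Fail, Start}.

{Prompt, Locked, Check, Auth, Fail, Start}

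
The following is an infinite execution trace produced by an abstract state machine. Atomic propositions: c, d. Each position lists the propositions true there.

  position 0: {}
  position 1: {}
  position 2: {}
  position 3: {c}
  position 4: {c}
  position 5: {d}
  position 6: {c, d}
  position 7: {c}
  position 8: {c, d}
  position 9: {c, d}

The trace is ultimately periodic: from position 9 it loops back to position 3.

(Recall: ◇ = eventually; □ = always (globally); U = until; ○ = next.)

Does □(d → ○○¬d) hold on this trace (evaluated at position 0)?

No

d → ○○¬d must hold at every position from 0 onward. It fails at position 6, so □(d → ○○¬d) is false.
Positions where d holds: 5, 6, 8, 9.
Check ○○¬d at each: 5→ok, 6→fails, 8→ok, 9→ok.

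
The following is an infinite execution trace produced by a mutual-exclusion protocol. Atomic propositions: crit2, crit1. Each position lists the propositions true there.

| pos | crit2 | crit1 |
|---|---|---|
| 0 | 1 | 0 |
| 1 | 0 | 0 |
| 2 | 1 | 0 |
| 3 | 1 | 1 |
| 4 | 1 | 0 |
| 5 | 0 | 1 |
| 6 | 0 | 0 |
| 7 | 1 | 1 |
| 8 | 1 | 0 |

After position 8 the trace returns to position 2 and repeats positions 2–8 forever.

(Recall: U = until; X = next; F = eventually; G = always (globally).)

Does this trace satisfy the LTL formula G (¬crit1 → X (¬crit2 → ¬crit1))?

Violated

¬crit1 → X (¬crit2 → ¬crit1) must hold at every position from 0 onward. It fails at position 4, so G (¬crit1 → X (¬crit2 → ¬crit1)) is false.
Positions where ¬crit1 holds: 0, 1, 2, 4, 6, 8.
Check X (¬crit2 → ¬crit1) at each: 0→ok, 1→ok, 2→ok, 4→fails, 6→ok, 8→ok.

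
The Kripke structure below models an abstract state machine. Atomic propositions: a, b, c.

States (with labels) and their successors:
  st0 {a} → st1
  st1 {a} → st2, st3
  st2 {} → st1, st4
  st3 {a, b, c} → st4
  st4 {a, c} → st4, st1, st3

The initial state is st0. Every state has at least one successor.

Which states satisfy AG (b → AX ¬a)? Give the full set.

none

States satisfying b → AX ¬a: {st0, st1, st2, st4}.
States satisfying AG (b → AX ¬a): ∅.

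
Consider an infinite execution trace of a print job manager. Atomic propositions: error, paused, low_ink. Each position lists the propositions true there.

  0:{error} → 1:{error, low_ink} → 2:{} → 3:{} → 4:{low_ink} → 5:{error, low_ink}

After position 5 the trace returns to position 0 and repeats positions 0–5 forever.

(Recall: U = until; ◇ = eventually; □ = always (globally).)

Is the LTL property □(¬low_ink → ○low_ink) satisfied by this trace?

No

¬low_ink → ○low_ink must hold at every position from 0 onward. It fails at position 2, so □(¬low_ink → ○low_ink) is false.
Positions where ¬low_ink holds: 0, 2, 3.
Check ○low_ink at each: 0→ok, 2→fails, 3→ok.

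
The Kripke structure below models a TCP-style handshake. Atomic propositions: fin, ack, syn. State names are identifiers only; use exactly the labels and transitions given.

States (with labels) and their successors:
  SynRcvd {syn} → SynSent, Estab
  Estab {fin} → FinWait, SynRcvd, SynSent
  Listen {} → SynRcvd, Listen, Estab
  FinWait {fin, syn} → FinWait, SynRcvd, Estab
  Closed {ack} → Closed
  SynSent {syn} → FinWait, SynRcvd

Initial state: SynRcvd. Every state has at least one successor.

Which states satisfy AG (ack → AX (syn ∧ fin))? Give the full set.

{SynRcvd, Estab, Listen, FinWait, SynSent}

States satisfying ack → AX (syn ∧ fin): {SynRcvd, Estab, Listen, FinWait, SynSent}.
States satisfying AG (ack → AX (syn ∧ fin)): {SynRcvd, Estab, Listen, FinWait, SynSent}.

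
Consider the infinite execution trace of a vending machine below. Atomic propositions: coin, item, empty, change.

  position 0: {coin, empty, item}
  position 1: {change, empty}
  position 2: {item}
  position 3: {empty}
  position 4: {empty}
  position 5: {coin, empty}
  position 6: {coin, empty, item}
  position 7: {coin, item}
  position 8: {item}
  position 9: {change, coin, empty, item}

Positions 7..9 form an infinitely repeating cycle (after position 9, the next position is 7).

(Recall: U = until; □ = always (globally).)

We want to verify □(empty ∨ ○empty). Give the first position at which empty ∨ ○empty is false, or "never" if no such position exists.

Check empty ∨ ○empty at each position in order: 0 ✓, 1 ✓, 2 ✓, 3 ✓, 4 ✓, 5 ✓, 6 ✓.
At position 7 the labels are {coin, item} and the next position 8 has {item}, so empty ∨ ○empty is false there. This is the first violation.

7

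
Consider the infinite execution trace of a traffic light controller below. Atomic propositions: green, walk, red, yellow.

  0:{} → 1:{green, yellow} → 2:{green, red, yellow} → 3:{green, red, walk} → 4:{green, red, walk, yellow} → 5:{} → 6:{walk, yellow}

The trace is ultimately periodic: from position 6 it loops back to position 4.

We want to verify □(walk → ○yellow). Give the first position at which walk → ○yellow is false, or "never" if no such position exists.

Check walk → ○yellow at each position in order: 0 ✓, 1 ✓, 2 ✓, 3 ✓.
At position 4 the labels are {green, red, walk, yellow} and the next position 5 has {}, so walk → ○yellow is false there. This is the first violation.

4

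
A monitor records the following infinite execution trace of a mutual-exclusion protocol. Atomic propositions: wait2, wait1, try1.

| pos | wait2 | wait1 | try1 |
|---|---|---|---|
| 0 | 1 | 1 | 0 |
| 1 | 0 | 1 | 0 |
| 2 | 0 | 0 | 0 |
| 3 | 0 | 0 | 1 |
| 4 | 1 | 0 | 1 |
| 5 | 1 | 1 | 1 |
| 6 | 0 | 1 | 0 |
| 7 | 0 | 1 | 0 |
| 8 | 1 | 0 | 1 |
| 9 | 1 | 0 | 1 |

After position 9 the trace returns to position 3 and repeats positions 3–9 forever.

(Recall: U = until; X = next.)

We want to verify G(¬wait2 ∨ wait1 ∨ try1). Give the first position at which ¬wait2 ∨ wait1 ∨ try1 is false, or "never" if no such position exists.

never

¬wait2 ∨ wait1 ∨ try1 holds at every position 0..9, and those are all the positions the trace ever visits, so the invariant G(¬wait2 ∨ wait1 ∨ try1) is never violated.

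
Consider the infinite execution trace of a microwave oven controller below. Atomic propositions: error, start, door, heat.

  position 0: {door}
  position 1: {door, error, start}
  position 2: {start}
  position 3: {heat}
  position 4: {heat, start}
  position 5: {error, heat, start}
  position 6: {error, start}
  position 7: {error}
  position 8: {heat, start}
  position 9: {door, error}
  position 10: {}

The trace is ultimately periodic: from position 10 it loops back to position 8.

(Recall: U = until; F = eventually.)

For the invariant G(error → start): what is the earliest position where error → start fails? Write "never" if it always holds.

7

Check error → start at each position in order: 0 ✓, 1 ✓, 2 ✓, 3 ✓, 4 ✓, 5 ✓, 6 ✓.
At position 7 the labels are {error}, so error → start is false there. This is the first violation.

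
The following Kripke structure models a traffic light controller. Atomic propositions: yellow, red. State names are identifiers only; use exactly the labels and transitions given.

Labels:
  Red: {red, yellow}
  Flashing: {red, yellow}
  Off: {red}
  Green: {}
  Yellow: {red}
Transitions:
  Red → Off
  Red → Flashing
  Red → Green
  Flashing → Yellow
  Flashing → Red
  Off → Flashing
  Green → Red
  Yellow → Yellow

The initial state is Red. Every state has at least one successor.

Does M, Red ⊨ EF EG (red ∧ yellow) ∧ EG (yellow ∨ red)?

Yes

States satisfying EG (red ∧ yellow): {Red, Flashing}.
States satisfying EF EG (red ∧ yellow): {Red, Flashing, Off, Green}.
States satisfying yellow ∨ red: {Red, Flashing, Off, Yellow}.
States satisfying EG (yellow ∨ red): {Red, Flashing, Off, Yellow}.
States satisfying EF EG (red ∧ yellow) ∧ EG (yellow ∨ red): {Red, Flashing, Off}.
Red ∈ Sat(EF EG (red ∧ yellow) ∧ EG (yellow ∨ red)).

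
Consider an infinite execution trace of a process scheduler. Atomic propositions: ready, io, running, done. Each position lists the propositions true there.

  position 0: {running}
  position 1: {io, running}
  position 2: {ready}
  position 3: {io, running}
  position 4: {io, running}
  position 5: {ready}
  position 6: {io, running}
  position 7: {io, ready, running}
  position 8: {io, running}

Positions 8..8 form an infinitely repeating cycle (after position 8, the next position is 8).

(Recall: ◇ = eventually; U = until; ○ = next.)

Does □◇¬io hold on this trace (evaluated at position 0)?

Does not hold

◇¬io must hold at every position from 0 onward. It fails at position 6, so □◇¬io is false.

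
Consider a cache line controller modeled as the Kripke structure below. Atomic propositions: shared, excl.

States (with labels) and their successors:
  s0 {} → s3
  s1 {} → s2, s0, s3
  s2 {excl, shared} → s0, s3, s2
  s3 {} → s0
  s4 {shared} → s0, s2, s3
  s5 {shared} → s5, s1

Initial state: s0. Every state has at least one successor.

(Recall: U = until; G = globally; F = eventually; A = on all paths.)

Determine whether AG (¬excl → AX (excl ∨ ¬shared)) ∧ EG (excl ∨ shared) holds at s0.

No

States satisfying ¬excl → AX (excl ∨ ¬shared): {s0, s1, s2, s3, s4}.
States satisfying AG (¬excl → AX (excl ∨ ¬shared)): {s0, s1, s2, s3, s4}.
States satisfying excl ∨ shared: {s2, s4, s5}.
States satisfying EG (excl ∨ shared): {s2, s4, s5}.
States satisfying AG (¬excl → AX (excl ∨ ¬shared)) ∧ EG (excl ∨ shared): {s2, s4}.
s0 ∉ Sat(AG (¬excl → AX (excl ∨ ¬shared)) ∧ EG (excl ∨ shared)).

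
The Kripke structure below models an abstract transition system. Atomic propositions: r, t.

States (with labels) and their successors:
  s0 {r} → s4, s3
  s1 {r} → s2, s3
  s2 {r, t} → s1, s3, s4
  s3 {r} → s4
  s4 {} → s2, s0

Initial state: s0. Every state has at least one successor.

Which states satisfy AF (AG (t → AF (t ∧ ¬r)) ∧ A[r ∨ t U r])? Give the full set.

none

States satisfying AG (t → AF (t ∧ ¬r)) ∧ A[r ∨ t U r]: ∅.
States satisfying AF (AG (t → AF (t ∧ ¬r)) ∧ A[r ∨ t U r]): ∅.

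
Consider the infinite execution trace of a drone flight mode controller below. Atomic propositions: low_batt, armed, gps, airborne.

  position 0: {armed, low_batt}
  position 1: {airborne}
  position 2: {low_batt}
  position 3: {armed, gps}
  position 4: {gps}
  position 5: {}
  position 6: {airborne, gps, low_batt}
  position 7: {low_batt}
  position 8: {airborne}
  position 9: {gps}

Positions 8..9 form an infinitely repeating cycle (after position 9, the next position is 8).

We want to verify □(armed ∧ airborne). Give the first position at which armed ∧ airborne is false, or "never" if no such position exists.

At position 0 the labels are {armed, low_batt}, so armed ∧ airborne is false there. This is the first violation.

0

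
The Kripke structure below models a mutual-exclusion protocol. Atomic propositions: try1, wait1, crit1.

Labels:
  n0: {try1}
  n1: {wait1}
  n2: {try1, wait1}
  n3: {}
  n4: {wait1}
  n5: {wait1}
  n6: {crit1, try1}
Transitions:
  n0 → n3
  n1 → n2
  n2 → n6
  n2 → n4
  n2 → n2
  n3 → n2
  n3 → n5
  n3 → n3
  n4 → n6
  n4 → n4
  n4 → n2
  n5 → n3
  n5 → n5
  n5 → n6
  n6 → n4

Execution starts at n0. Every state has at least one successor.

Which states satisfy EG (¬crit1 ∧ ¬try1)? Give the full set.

{n3, n4, n5}

States satisfying ¬crit1 ∧ ¬try1: {n1, n3, n4, n5}.
States satisfying EG (¬crit1 ∧ ¬try1): {n3, n4, n5}.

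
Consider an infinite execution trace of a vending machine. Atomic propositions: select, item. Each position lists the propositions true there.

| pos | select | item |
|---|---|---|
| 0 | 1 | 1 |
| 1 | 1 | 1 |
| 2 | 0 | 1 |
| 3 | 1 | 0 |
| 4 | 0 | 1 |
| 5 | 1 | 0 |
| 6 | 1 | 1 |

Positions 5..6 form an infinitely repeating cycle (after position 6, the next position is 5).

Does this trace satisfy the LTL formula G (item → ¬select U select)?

item → ¬select U select holds at every position 0..6, and those are all positions ever visited, so G (item → ¬select U select) holds.
Positions where item holds: 0, 1, 2, 4, 6.
Check ¬select U select at each: 0→ok, 1→ok, 2→ok, 4→ok, 6→ok.

Yes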